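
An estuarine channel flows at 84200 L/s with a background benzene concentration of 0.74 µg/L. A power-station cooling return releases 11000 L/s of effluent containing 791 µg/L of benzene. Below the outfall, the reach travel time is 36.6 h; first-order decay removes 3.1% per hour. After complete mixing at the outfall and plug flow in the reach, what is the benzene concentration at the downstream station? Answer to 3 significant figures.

Conservation of mass: C = (84200·0.7400 + 11000·791.0) / 95200 = 8763000/95200 = 92.05 µg/L.
3.1%/h lost → k = −ln(1 − 0.031) = 0.03149 h⁻¹.
Applying C = C₀e^(−kt): 92.05 × 0.3158 = 29.07 µg/L.

29.1 µg/L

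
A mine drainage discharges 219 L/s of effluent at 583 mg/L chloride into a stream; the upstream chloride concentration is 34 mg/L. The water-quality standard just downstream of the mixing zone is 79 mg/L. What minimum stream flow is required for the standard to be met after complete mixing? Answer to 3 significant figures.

2450 L/s

Set C_mix = 79: (Q·34.00 + 219.0·583.0) / (Q + 219.0) = 79
→ Q = 219.0·(583.0 − 79)/(79 − 34.00) = 2453 L/s.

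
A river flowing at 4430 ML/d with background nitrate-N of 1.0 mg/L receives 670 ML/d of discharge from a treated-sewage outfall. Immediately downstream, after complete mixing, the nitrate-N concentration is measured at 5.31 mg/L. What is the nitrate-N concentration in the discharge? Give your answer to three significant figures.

33.8 mg/L

Mass balance: 4430·1.000 + 670.0·Cₑ = 5100·5.310
→ Cₑ = (5100·5.310 − 4430·1.000) / 670.0 = 33.81 mg/L.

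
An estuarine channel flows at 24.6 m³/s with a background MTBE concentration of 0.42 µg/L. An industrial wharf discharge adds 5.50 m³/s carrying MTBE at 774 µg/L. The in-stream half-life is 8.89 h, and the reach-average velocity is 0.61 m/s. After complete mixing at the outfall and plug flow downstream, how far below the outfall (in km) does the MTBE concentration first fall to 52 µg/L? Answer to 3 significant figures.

28.2 km

Flow-weighted average: C = (24.60·0.4200 + 5.500·774.0) / 30.10 = 4267/30.10 = 141.8 µg/L.
Half-life 8.89 h → k = ln 2 / 8.89 = 0.07797 h⁻¹ = 1.871 d⁻¹.
Set 141.8·exp(−k·t) = 52 → t = ln(141.8/52)/k = 46310 s = 12.86 h.
Distance = v·t = 0.61·46310 = 28250 m = 28.25 km.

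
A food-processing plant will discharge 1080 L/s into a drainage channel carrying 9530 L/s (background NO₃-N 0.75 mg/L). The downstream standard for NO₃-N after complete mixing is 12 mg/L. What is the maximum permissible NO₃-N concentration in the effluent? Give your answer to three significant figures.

111 mg/L

At the limit, (Qr·Cr + Qe·Cₑ)/(Qr + Qe) = 12:
Cₑ = (10610·12 − 9530·0.7500) / 1080 = 111.3 mg/L.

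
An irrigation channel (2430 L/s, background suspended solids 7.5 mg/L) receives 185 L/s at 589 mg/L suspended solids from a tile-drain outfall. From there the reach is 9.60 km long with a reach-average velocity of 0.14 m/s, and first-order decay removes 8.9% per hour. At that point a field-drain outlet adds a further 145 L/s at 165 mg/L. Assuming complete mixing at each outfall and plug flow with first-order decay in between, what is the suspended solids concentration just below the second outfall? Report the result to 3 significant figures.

After mixing, C = (2430·7.500 + 185.0·589.0) / 2615 = 127200/2615 = 48.64 mg/L; combined flow 2615 L/s.
Travel time t = 9.60·1000 / 0.14 = 68570 s = 19.05 h.
8.9%/h lost → k = −ln(1 − 0.089) = 0.09321 h⁻¹.
First-order decay: C = 48.64·exp(−k·t) = 48.64·0.1694 = 8.240 mg/L.
At the second outfall, C = (2615·8.240 + 145.0·165.0) / (2615 + 145.0) = 16.48 mg/L.

16.5 mg/L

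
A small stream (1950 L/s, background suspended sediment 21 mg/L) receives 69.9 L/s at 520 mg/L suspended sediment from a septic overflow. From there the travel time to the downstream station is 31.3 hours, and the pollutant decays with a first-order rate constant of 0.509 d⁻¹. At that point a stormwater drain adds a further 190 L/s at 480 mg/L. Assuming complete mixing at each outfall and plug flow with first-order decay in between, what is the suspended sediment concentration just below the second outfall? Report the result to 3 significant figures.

59.3 mg/L

After mixing, C = (1950·21.00 + 69.90·520.0) / 2020 = 77300/2020 = 38.27 mg/L; combined flow 2020 L/s.
After decay, C = 38.27 × e^(−kt) = 38.27 × 0.5149 = 19.70 mg/L.
At the second outfall, C = (2020·19.70 + 190.0·480.0) / (2020 + 190.0) = 59.28 mg/L.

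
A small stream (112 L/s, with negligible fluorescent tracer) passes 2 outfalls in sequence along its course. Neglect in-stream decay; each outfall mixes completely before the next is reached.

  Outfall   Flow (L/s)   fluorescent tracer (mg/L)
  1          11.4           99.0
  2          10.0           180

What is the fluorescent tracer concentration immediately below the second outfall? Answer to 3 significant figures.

22.0 mg/L

After outfall 1: Q = 112.0 + 11.40 = 123.4 L/s; C = (112.0·0 + 11.40·99.00)/123.4 = 9.146 mg/L.
After outfall 2: Q = 123.4 + 10.00 = 133.4 L/s; C = (123.4·9.146 + 10.00·180.0)/133.4 = 21.95 mg/L.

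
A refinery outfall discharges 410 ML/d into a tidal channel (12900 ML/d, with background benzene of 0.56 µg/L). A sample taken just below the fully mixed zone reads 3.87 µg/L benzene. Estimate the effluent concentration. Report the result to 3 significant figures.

108 µg/L

Mass balance: 12900·0.5600 + 410.0·Cₑ = 13310·3.870
→ Cₑ = (13310·3.870 − 12900·0.5600) / 410.0 = 108.0 µg/L.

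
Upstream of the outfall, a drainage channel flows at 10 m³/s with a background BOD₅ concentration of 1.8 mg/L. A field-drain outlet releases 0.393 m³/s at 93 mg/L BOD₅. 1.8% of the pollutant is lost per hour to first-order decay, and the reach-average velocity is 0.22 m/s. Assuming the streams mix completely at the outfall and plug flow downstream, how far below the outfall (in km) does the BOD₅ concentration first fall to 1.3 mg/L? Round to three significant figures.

Mass balance: C = (10.00·1.800 + 0.3930·93.00) / 10.39 = 54.55/10.39 = 5.249 mg/L.
1.8%/h lost → k = −ln(1 − 0.018) = 0.01816 h⁻¹.
Set 5.249·exp(−k·t) = 1.3 → t = ln(5.249/1.3)/k = 276600 s = 76.83 h.
Distance = v·t = 0.22·276600 = 60850 m = 60.85 km.

60.9 km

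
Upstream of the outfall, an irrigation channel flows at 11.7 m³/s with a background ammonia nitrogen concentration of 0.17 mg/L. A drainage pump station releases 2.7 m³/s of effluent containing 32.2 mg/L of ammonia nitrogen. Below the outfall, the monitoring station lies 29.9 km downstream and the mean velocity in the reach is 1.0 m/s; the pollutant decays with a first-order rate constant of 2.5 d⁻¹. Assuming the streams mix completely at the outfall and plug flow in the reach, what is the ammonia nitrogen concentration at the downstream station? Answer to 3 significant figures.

2.60 mg/L

Flow-weighted average: C = (11.70·0.1700 + 2.700·32.20) / 14.40 = 88.93/14.40 = 6.176 mg/L.
Travel time t = 29.9·1000 / 1.0 = 29900 s = 8.306 h.
After decay, C = 6.176 × e^(−kt) = 6.176 × 0.4210 = 2.600 mg/L.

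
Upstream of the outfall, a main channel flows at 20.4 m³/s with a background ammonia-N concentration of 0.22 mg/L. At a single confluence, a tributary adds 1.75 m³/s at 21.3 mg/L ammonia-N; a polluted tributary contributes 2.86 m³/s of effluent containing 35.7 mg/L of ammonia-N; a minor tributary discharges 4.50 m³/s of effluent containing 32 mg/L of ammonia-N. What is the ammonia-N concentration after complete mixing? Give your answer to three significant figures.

9.75 mg/L

After mixing, C = (20.40·0.2200 + 1.750·21.30 + 2.860·35.70 + 4.500·32.00) / 29.51 = 287.9/29.51 = 9.755 mg/L.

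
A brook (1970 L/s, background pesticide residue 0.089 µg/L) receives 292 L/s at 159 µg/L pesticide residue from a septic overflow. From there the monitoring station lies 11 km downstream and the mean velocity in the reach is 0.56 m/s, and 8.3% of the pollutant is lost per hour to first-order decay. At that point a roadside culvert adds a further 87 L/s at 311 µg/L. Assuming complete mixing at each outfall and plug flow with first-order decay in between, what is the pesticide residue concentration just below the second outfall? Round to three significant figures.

23.9 µg/L

Mixed concentration C = ΣQC/ΣQ = (1970·0.08900 + 292.0·159.0) / 2262 = 46600/2262 = 20.60 µg/L; combined flow 2262 L/s.
Travel time t = 11·1000 / 0.56 = 19640 s = 5.456 h.
8.3%/h lost → k = −ln(1 − 0.083) = 0.08665 h⁻¹.
Applying C = C₀e^(−kt): 20.60 × 0.6233 = 12.84 µg/L.
At the second outfall, C = (2262·12.84 + 87.00·311.0) / (2262 + 87.00) = 23.88 µg/L.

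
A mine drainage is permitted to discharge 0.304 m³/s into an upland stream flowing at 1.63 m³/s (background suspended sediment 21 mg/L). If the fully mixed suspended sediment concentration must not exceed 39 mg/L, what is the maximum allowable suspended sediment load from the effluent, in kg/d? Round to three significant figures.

3560 kg/d

Mass balance at the limit: 1.630·21.00 + 0.3040·Cₑ = 1.934·39 → Cₑ = 135.5 mg/L.
Load = 0.3040 m³/s × 135.5 g/m³ × 86 400 s/d = 3559 kg/d.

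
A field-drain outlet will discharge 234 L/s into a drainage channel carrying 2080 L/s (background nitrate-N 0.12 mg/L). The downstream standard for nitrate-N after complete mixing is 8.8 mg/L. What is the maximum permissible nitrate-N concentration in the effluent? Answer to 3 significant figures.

At the limit, (Qr·Cr + Qe·Cₑ)/(Qr + Qe) = 8.8:
Cₑ = (2314·8.8 − 2080·0.1200) / 234.0 = 85.96 mg/L.

86.0 mg/L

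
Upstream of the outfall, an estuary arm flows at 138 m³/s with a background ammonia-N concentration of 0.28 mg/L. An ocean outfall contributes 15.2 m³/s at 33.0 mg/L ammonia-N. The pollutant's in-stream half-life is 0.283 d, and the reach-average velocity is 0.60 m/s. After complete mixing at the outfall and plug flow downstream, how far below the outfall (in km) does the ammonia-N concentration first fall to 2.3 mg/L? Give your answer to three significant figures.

After mixing, C = (138.0·0.2800 + 15.20·33.00) / 153.2 = 540.2/153.2 = 3.526 mg/L.
Half-life 0.283 d → k = ln 2 / 0.283 = 2.449 d⁻¹.
Set 3.526·exp(−k·t) = 2.3 → t = ln(3.526/2.3)/k = 15080 s = 4.188 h.
Distance = v·t = 0.60·15080 = 9045 m = 9.045 km.

9.05 km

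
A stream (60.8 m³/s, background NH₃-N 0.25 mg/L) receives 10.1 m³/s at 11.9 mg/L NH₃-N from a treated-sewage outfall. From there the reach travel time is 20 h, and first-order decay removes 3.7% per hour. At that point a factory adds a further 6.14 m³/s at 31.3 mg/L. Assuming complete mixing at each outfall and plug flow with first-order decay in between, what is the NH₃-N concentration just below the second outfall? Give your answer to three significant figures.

3.32 mg/L

Conservation of mass: C = (60.80·0.2500 + 10.10·11.90) / 70.90 = 135.4/70.90 = 1.910 mg/L; combined flow 70.90 m³/s.
3.7%/h lost → k = −ln(1 − 0.037) = 0.03770 h⁻¹.
Decay over the reach: 1.910·exp(−kt) = 1.910·0.4705 = 0.8984 mg/L.
At the second outfall, C = (70.90·0.8984 + 6.140·31.30) / (70.90 + 6.140) = 3.321 mg/L.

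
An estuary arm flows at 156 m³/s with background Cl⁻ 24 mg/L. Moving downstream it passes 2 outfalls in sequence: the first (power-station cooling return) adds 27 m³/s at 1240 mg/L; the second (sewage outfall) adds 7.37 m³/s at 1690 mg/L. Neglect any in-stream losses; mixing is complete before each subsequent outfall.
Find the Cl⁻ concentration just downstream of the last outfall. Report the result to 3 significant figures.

After outfall 1: Q = 156.0 + 27.00 = 183.0 m³/s; C = (156.0·24.00 + 27.00·1240)/183.0 = 203.4 mg/L.
After outfall 2: Q = 183.0 + 7.370 = 190.4 m³/s; C = (183.0·203.4 + 7.370·1690)/190.4 = 261.0 mg/L.

261 mg/L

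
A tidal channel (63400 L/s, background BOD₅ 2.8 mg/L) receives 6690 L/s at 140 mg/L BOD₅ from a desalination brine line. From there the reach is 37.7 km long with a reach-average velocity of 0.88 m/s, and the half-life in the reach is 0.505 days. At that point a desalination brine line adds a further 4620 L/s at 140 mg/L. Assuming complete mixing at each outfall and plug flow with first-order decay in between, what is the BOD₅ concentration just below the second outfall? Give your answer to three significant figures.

Mass balance: C = (63400·2.800 + 6690·140.0) / 70090 = 1114000/70090 = 15.90 mg/L; combined flow 70090 L/s.
Travel time t = 37.7·1000 / 0.88 = 42840 s = 11.90 h.
Half-life 0.505 d → k = ln 2 / 0.505 = 1.373 d⁻¹.
After decay, C = 15.90 × e^(−kt) = 15.90 × 0.5063 = 8.048 mg/L.
Second outfall: C = (70090·8.048 + 4620·140.0)/74710 = 16.21 mg/L.

16.2 mg/L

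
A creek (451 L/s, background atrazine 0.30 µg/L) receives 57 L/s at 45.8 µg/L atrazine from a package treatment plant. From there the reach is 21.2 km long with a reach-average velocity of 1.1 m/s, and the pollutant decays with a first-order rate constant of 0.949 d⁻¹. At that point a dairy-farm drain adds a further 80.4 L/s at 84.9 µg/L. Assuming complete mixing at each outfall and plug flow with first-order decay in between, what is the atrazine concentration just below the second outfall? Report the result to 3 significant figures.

15.4 µg/L

Flow-weighted average: C = (451.0·0.3000 + 57.00·45.80) / 508.0 = 2746/508.0 = 5.405 µg/L; combined flow 508.0 L/s.
Travel time t = 21.2·1000 / 1.1 = 19270 s = 5.354 h.
Decay over the reach: 5.405·exp(−kt) = 5.405·0.8092 = 4.374 µg/L.
Second outfall: C = (508.0·4.374 + 80.40·84.90)/588.4 = 15.38 µg/L.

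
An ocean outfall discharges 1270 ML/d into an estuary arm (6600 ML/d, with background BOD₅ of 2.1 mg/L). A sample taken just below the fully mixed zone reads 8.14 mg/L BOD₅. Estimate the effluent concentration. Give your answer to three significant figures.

39.5 mg/L

Mass balance: 6600·2.100 + 1270·Cₑ = 7870·8.140
→ Cₑ = (7870·8.140 − 6600·2.100) / 1270 = 39.53 mg/L.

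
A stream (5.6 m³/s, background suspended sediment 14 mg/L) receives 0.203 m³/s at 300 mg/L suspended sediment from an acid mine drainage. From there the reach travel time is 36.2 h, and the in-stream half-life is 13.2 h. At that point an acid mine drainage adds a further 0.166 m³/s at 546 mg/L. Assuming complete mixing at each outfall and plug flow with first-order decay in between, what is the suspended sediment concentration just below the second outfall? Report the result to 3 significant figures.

18.7 mg/L

Mixed concentration C = ΣQC/ΣQ = (5.600·14.00 + 0.2030·300.0) / 5.803 = 139.3/5.803 = 24.00 mg/L; combined flow 5.803 m³/s.
Half-life 13.2 h → k = ln 2 / 13.2 = 0.05251 h⁻¹ = 1.260 d⁻¹.
Decay over the reach: 24.00·exp(−kt) = 24.00·0.1494 = 3.587 mg/L.
At the second outfall, C = (5.803·3.587 + 0.1660·546.0) / (5.803 + 0.1660) = 18.67 mg/L.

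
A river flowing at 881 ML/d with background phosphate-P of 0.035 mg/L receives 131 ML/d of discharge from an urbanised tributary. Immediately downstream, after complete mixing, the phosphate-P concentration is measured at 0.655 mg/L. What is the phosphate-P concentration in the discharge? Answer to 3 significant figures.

4.82 mg/L

Mass balance: 881.0·0.03500 + 131.0·Cₑ = 1012·0.6550
→ Cₑ = (1012·0.6550 − 881.0·0.03500) / 131.0 = 4.825 mg/L.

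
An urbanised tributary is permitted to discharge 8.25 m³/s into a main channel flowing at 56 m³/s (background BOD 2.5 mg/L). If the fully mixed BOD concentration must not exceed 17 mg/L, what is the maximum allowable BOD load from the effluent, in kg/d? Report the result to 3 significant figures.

82300 kg/d

Mass balance at the limit: 56.00·2.500 + 8.250·Cₑ = 64.25·17 → Cₑ = 115.4 mg/L.
Load = 8.250 m³/s × 115.4 g/m³ × 86 400 s/d = 82270 kg/d.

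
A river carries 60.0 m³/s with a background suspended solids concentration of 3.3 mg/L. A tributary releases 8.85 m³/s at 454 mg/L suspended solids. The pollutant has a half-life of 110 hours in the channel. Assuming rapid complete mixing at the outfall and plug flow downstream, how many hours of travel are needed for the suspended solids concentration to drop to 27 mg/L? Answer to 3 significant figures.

130 h

Conservation of mass: C = (60.00·3.300 + 8.850·454.0) / 68.85 = 4216/68.85 = 61.23 mg/L.
Half-life 110 h → k = ln 2 / 110 = 0.006301 h⁻¹ = 0.1512 d⁻¹.
61.23·exp(−k·t) = 27 → t = ln(61.23/27)/k = 467800 s = 129.9 h.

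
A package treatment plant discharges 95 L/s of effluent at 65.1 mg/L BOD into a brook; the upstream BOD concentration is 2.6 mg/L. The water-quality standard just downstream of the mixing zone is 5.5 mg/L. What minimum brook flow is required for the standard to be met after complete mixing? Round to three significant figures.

Set C_mix = 5.5: (Q·2.600 + 95.00·65.10) / (Q + 95.00) = 5.5
→ Q = 95.00·(65.10 − 5.5)/(5.5 − 2.600) = 1952 L/s.

1950 L/s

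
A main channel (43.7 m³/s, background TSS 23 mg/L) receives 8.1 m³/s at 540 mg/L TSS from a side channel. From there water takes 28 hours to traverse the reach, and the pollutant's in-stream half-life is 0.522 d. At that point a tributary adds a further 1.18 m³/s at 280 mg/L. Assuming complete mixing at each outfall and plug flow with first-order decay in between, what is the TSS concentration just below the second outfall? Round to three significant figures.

Mixed concentration C = ΣQC/ΣQ = (43.70·23.00 + 8.100·540.0) / 51.80 = 5379/51.80 = 103.8 mg/L; combined flow 51.80 m³/s.
Half-life 0.522 d → k = ln 2 / 0.522 = 1.328 d⁻¹.
Decay over the reach: 103.8·exp(−kt) = 103.8·0.2124 = 22.06 mg/L.
Second outfall: C = (51.80·22.06 + 1.180·280.0)/52.98 = 27.80 mg/L.

27.8 mg/L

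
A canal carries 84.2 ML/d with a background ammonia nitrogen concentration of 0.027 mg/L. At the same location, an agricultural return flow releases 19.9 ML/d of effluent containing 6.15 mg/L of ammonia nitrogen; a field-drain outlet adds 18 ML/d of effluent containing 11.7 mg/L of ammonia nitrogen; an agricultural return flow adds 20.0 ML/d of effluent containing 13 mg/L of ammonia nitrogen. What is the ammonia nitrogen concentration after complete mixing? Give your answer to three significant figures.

After mixing, C = (84.20·0.02700 + 19.90·6.150 + 18.00·11.70 + 20.00·13.00) / 142.1 = 595.3/142.1 = 4.189 mg/L.

4.19 mg/L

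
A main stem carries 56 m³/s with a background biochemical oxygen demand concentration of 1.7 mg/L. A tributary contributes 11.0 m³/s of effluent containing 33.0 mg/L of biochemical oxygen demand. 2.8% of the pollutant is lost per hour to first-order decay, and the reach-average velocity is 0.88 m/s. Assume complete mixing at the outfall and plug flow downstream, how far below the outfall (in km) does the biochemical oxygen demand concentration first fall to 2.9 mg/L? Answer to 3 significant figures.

Mass balance: C = (56.00·1.700 + 11.00·33.00) / 67.00 = 458.2/67.00 = 6.839 mg/L.
2.8%/h lost → k = −ln(1 − 0.028) = 0.02840 h⁻¹.
Set 6.839·exp(−k·t) = 2.9 → t = ln(6.839/2.9)/k = 108800 s = 30.21 h.
Distance = v·t = 0.88·108800 = 95700 m = 95.70 km.

95.7 km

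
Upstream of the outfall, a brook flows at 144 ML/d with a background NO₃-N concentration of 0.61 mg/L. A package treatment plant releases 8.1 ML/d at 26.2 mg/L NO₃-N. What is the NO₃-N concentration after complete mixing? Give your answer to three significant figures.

Mass balance: C = (144.0·0.6100 + 8.100·26.20) / 152.1 = 300.1/152.1 = 1.973 mg/L.

1.97 mg/L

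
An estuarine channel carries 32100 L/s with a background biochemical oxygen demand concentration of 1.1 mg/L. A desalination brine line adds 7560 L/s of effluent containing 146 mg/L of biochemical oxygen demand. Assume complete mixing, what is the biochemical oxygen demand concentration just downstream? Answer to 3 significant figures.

28.7 mg/L

Mass balance: C = (32100·1.100 + 7560·146.0) / 39660 = 1139000/39660 = 28.72 mg/L.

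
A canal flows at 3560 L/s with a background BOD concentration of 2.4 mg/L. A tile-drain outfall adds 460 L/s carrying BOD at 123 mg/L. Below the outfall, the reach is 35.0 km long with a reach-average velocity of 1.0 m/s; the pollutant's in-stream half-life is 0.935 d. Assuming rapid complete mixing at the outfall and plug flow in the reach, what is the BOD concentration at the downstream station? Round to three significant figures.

12.0 mg/L

After mixing, C = (3560·2.400 + 460.0·123.0) / 4020 = 65120/4020 = 16.20 mg/L.
Travel time t = 35.0·1000 / 1.0 = 35000 s = 9.722 h.
Half-life 0.935 d → k = ln 2 / 0.935 = 0.7413 d⁻¹.
After decay, C = 16.20 × e^(−kt) = 16.20 × 0.7406 = 12.00 mg/L.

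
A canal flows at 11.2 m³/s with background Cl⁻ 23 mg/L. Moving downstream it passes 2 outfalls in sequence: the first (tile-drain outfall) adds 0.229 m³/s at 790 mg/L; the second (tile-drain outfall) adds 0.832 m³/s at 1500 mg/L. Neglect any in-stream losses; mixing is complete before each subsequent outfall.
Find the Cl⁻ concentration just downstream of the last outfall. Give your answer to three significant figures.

After outfall 1: Q = 11.20 + 0.2290 = 11.43 m³/s; C = (11.20·23.00 + 0.2290·790.0)/11.43 = 38.37 mg/L.
After outfall 2: Q = 11.43 + 0.8320 = 12.26 m³/s; C = (11.43·38.37 + 0.8320·1500)/12.26 = 137.6 mg/L.

138 mg/L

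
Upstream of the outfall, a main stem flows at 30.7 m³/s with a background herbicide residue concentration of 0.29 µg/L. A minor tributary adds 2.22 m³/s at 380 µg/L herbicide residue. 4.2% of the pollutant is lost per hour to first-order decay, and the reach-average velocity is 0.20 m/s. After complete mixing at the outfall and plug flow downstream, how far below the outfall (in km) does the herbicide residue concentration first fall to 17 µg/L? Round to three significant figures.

Mixed concentration C = ΣQC/ΣQ = (30.70·0.2900 + 2.220·380.0) / 32.92 = 852.5/32.92 = 25.90 µg/L.
4.2%/h lost → k = −ln(1 − 0.042) = 0.04291 h⁻¹.
Set 25.90·exp(−k·t) = 17 → t = ln(25.90/17)/k = 35310 s = 9.809 h.
Distance = v·t = 0.20·35310 = 7063 m = 7.063 km.

7.06 km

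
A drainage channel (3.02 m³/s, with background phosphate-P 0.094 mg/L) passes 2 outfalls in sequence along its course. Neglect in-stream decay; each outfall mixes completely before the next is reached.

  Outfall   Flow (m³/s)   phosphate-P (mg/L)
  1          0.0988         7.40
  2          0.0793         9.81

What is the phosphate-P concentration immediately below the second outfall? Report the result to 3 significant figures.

0.561 mg/L

Outfall 1: combined Q = 3.119 m³/s; C = (3.020·0.09400 + 0.09880·7.400)/3.119 = 0.3254 mg/L.
Outfall 2: combined Q = 3.198 m³/s; C = (3.119·0.3254 + 0.07930·9.810)/3.198 = 0.5606 mg/L.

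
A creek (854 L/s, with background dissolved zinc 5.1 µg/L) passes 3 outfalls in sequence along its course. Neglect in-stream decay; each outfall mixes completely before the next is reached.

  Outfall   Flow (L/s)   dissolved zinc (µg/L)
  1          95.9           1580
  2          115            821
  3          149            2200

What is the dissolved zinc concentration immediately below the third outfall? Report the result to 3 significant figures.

476 µg/L

Outfall 1: combined Q = 949.9 L/s; C = (854.0·5.100 + 95.90·1580)/949.9 = 164.1 µg/L.
Outfall 2: combined Q = 1065 L/s; C = (949.9·164.1 + 115.0·821.0)/1065 = 235.0 µg/L.
Outfall 3: combined Q = 1214 L/s; C = (1065·235.0 + 149.0·2200)/1214 = 476.2 µg/L.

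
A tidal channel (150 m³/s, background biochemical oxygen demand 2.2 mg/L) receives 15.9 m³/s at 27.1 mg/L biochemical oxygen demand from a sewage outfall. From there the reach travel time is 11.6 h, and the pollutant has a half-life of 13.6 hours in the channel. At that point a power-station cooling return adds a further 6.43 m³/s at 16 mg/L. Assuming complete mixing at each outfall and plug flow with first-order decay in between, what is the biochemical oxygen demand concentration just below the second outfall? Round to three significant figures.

3.04 mg/L

After mixing, C = (150.0·2.200 + 15.90·27.10) / 165.9 = 760.9/165.9 = 4.586 mg/L; combined flow 165.9 m³/s.
Half-life 13.6 h → k = ln 2 / 13.6 = 0.05097 h⁻¹ = 1.223 d⁻¹.
After decay, C = 4.586 × e^(−kt) = 4.586 × 0.5537 = 2.539 mg/L.
At the second outfall, C = (165.9·2.539 + 6.430·16.00) / (165.9 + 6.430) = 3.042 mg/L.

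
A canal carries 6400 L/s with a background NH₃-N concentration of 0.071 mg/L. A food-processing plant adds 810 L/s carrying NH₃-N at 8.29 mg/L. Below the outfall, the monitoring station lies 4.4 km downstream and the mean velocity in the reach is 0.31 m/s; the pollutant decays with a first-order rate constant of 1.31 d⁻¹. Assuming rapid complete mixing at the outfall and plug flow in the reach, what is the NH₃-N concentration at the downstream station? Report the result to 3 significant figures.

0.802 mg/L

Flow-weighted average: C = (6400·0.07100 + 810.0·8.290) / 7210 = 7169/7210 = 0.9944 mg/L.
Travel time t = 4.4·1000 / 0.31 = 14190 s = 3.943 h.
Applying C = C₀e^(−kt): 0.9944 × 0.8064 = 0.8018 mg/L.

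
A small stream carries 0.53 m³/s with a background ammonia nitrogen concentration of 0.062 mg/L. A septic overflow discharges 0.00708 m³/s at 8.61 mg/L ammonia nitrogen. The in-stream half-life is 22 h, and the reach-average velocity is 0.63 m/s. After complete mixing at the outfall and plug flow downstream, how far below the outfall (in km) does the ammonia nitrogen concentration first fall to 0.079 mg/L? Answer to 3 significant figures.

Mass balance: C = (0.5300·0.06200 + 0.007080·8.610) / 0.5371 = 0.09382/0.5371 = 0.1747 mg/L.
Half-life 22 h → k = ln 2 / 22 = 0.03151 h⁻¹ = 0.7562 d⁻¹.
Set 0.1747·exp(−k·t) = 0.079 → t = ln(0.1747/0.079)/k = 90670 s = 25.19 h.
Distance = v·t = 0.63·90670 = 57120 m = 57.12 km.

57.1 km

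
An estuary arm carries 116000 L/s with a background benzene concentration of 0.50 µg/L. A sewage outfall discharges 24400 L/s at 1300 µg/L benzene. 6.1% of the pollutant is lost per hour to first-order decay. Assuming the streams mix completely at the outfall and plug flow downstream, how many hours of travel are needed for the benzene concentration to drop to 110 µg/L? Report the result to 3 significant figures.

Mixed concentration C = ΣQC/ΣQ = (116000·0.5000 + 24400·1300) / 140400 = 31780000/140400 = 226.3 µg/L.
6.1%/h lost → k = −ln(1 − 0.061) = 0.06294 h⁻¹.
226.3·exp(−k·t) = 110 → t = ln(226.3/110)/k = 41270 s = 11.46 h.

11.5 h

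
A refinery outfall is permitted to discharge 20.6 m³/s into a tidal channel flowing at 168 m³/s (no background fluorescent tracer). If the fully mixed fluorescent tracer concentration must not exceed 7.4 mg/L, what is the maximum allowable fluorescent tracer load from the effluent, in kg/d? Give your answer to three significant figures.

121000 kg/d

Mass balance at the limit: 168.0·0 + 20.60·Cₑ = 188.6·7.4 → Cₑ = 67.75 mg/L.
Load = 20.60 m³/s × 67.75 g/m³ × 86 400 s/d = 120600 kg/d.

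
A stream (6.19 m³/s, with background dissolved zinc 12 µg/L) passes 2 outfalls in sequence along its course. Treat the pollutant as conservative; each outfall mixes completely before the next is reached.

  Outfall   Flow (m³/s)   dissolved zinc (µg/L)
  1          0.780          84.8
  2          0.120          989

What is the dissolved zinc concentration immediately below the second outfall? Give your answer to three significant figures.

36.5 µg/L

Below outfall 1: Q → 6.970 m³/s, C = (6.190·12.00 + 0.7800·84.80)/6.970 = 20.15 µg/L.
Below outfall 2: Q → 7.090 m³/s, C = (6.970·20.15 + 0.1200·989.0)/7.090 = 36.54 µg/L.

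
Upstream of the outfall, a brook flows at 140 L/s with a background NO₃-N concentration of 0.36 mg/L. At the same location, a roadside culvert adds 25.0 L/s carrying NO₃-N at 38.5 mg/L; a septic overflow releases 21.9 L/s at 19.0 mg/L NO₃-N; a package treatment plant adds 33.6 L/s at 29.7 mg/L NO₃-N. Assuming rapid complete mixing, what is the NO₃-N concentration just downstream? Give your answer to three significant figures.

Mixed concentration C = ΣQC/ΣQ = (140.0·0.3600 + 25.00·38.50 + 21.90·19.00 + 33.60·29.70) / 220.5 = 2427/220.5 = 11.01 mg/L.

11.0 mg/L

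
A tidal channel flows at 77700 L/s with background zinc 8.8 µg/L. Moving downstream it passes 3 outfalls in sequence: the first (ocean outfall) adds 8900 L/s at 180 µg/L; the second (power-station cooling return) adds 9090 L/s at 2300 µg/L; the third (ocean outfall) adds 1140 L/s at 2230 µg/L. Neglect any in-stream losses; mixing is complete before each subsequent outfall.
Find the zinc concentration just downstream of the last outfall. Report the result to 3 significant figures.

Outfall 1: combined Q = 86600 L/s; C = (77700·8.800 + 8900·180.0)/86600 = 26.39 µg/L.
Outfall 2: combined Q = 95690 L/s; C = (86600·26.39 + 9090·2300)/95690 = 242.4 µg/L.
Outfall 3: combined Q = 96830 L/s; C = (95690·242.4 + 1140·2230)/96830 = 265.8 µg/L.

266 µg/L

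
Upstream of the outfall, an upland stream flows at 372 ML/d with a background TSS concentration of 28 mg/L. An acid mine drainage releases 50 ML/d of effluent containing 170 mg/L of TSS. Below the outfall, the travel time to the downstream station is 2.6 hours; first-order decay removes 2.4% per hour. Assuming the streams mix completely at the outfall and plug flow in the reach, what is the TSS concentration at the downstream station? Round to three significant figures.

Flow-weighted average: C = (372.0·28.00 + 50.00·170.0) / 422.0 = 18920/422.0 = 44.82 mg/L.
2.4%/h lost → k = −ln(1 − 0.024) = 0.02429 h⁻¹.
First-order decay: C = 44.82·exp(−k·t) = 44.82·0.9388 = 42.08 mg/L.

42.1 mg/L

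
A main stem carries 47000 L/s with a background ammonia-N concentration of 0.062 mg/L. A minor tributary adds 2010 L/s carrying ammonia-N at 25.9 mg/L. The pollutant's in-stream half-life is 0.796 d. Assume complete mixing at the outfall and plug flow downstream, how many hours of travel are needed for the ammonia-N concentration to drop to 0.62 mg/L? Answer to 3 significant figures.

Mixed concentration C = ΣQC/ΣQ = (47000·0.06200 + 2010·25.90) / 49010 = 54970/49010 = 1.122 mg/L.
Half-life 0.796 d → k = ln 2 / 0.796 = 0.8708 d⁻¹.
1.122·exp(−k·t) = 0.62 → t = ln(1.122/0.62)/k = 58820 s = 16.34 h.

16.3 h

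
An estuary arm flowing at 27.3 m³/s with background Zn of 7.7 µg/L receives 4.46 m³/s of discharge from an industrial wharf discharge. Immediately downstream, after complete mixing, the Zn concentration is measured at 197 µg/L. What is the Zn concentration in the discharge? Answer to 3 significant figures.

1360 µg/L

Mass balance: 27.30·7.700 + 4.460·Cₑ = 31.76·197.0
→ Cₑ = (31.76·197.0 − 27.30·7.700) / 4.460 = 1356 µg/L.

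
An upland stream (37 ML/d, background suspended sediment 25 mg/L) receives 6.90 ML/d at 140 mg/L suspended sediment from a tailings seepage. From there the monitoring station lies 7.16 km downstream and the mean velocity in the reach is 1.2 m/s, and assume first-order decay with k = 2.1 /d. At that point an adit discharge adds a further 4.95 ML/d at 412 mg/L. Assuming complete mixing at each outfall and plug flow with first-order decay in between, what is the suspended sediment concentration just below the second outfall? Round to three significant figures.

Conservation of mass: C = (37.00·25.00 + 6.900·140.0) / 43.90 = 1891/43.90 = 43.08 mg/L; combined flow 43.90 ML/d.
Travel time t = 7.16·1000 / 1.2 = 5967 s = 1.657 h.
Decay over the reach: 43.08·exp(−kt) = 43.08·0.8650 = 37.26 mg/L.
At the second outfall, C = (43.90·37.26 + 4.950·412.0) / (43.90 + 4.950) = 75.23 mg/L.

75.2 mg/L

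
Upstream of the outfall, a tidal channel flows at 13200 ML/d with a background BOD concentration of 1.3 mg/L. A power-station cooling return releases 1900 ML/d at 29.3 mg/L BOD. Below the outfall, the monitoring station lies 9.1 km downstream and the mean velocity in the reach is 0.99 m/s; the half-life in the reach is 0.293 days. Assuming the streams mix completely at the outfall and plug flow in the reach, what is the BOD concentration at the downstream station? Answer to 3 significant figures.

3.75 mg/L

After mixing, C = (13200·1.300 + 1900·29.30) / 15100 = 72830/15100 = 4.823 mg/L.
Travel time t = 9.1·1000 / 0.99 = 9192 s = 2.553 h.
Half-life 0.293 d → k = ln 2 / 0.293 = 2.366 d⁻¹.
After decay, C = 4.823 × e^(−kt) = 4.823 × 0.7775 = 3.750 mg/L.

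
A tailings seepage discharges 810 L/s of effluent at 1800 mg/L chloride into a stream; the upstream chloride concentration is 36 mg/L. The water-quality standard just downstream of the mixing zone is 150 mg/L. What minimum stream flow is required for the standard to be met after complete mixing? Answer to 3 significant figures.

11700 L/s

Set C_mix = 150: (Q·36.00 + 810.0·1800) / (Q + 810.0) = 150
→ Q = 810.0·(1800 − 150)/(150 − 36.00) = 11720 L/s.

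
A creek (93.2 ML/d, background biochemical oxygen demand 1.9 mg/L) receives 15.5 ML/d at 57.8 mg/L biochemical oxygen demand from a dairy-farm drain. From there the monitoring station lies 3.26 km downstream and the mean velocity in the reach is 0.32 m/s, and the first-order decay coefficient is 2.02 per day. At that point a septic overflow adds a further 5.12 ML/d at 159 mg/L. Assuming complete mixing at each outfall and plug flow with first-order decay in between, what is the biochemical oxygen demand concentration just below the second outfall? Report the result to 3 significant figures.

Mass balance: C = (93.20·1.900 + 15.50·57.80) / 108.7 = 1073/108.7 = 9.871 mg/L; combined flow 108.7 ML/d.
Travel time t = 3.26·1000 / 0.32 = 10190 s = 2.830 h.
Decay over the reach: 9.871·exp(−kt) = 9.871·0.7881 = 7.779 mg/L.
Second outfall: C = (108.7·7.779 + 5.120·159.0)/113.8 = 14.58 mg/L.

14.6 mg/L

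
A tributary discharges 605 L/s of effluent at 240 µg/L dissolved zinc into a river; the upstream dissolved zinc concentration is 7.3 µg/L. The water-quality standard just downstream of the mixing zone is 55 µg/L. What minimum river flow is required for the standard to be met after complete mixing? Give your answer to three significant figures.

Set C_mix = 55: (Q·7.300 + 605.0·240.0) / (Q + 605.0) = 55
→ Q = 605.0·(240.0 − 55)/(55 − 7.300) = 2346 L/s.

2350 L/s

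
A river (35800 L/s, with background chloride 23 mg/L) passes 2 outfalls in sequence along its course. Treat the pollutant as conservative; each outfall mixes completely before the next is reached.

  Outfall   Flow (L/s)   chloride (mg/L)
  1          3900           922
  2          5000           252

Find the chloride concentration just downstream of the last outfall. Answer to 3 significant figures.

127 mg/L

Below outfall 1: Q → 39700 L/s, C = (35800·23.00 + 3900·922.0)/39700 = 111.3 mg/L.
Below outfall 2: Q → 44700 L/s, C = (39700·111.3 + 5000·252.0)/44700 = 127.1 mg/L.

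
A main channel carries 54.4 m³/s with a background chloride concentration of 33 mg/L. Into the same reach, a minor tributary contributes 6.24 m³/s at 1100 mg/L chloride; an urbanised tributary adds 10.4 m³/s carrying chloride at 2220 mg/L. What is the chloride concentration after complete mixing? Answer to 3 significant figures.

Mass balance: C = (54.40·33.00 + 6.240·1100 + 10.40·2220) / 71.04 = 31750/71.04 = 446.9 mg/L.

447 mg/L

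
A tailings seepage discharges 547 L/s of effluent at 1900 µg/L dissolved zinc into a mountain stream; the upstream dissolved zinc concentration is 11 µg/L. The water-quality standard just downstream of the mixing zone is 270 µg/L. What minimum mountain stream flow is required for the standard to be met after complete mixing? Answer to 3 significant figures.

3440 L/s

Set C_mix = 270: (Q·11.00 + 547.0·1900) / (Q + 547.0) = 270
→ Q = 547.0·(1900 − 270)/(270 − 11.00) = 3443 L/s.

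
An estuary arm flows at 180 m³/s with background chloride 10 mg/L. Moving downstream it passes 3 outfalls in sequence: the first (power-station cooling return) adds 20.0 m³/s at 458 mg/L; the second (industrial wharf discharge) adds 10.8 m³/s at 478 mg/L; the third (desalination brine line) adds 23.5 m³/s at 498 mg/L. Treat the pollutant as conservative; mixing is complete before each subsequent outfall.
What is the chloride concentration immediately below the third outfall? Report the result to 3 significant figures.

Below outfall 1: Q → 200.0 m³/s, C = (180.0·10.00 + 20.00·458.0)/200.0 = 54.80 mg/L.
Below outfall 2: Q → 210.8 m³/s, C = (200.0·54.80 + 10.80·478.0)/210.8 = 76.48 mg/L.
Below outfall 3: Q → 234.3 m³/s, C = (210.8·76.48 + 23.50·498.0)/234.3 = 118.8 mg/L.

119 mg/L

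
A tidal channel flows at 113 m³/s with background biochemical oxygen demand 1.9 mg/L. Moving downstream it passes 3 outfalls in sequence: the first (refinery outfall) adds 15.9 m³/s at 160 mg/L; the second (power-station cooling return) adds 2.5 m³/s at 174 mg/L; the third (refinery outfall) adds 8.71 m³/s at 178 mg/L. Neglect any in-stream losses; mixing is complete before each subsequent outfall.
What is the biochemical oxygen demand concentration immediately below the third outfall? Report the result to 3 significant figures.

Outfall 1: combined Q = 128.9 m³/s; C = (113.0·1.900 + 15.90·160.0)/128.9 = 21.40 mg/L.
Outfall 2: combined Q = 131.4 m³/s; C = (128.9·21.40 + 2.500·174.0)/131.4 = 24.31 mg/L.
Outfall 3: combined Q = 140.1 m³/s; C = (131.4·24.31 + 8.710·178.0)/140.1 = 33.86 mg/L.

33.9 mg/L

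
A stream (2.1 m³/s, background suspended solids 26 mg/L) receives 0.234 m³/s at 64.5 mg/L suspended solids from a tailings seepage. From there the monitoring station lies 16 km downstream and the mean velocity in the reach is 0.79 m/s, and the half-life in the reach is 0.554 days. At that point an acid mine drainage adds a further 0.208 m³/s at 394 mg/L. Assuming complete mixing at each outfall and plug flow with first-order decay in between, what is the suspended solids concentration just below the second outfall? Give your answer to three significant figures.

Conservation of mass: C = (2.100·26.00 + 0.2340·64.50) / 2.334 = 69.69/2.334 = 29.86 mg/L; combined flow 2.334 m³/s.
Travel time t = 16·1000 / 0.79 = 20250 s = 5.626 h.
Half-life 0.554 d → k = ln 2 / 0.554 = 1.251 d⁻¹.
After decay, C = 29.86 × e^(−kt) = 29.86 × 0.7458 = 22.27 mg/L.
At the second outfall, C = (2.334·22.27 + 0.2080·394.0) / (2.334 + 0.2080) = 52.69 mg/L.

52.7 mg/L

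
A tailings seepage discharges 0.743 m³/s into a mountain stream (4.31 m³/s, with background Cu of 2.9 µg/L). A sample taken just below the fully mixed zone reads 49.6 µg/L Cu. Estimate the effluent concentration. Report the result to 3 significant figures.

Mass balance: 4.310·2.900 + 0.7430·Cₑ = 5.053·49.60
→ Cₑ = (5.053·49.60 − 4.310·2.900) / 0.7430 = 320.5 µg/L.

320 µg/L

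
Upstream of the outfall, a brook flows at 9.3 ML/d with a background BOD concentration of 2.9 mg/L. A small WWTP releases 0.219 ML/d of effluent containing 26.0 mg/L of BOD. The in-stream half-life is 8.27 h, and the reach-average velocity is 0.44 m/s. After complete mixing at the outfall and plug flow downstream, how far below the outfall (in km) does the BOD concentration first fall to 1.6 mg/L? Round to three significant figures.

After mixing, C = (9.300·2.900 + 0.2190·26.00) / 9.519 = 32.66/9.519 = 3.431 mg/L.
Half-life 8.27 h → k = ln 2 / 8.27 = 0.08381 h⁻¹ = 2.012 d⁻¹.
Set 3.431·exp(−k·t) = 1.6 → t = ln(3.431/1.6)/k = 32770 s = 9.103 h.
Distance = v·t = 0.44·32770 = 14420 m = 14.42 km.

14.4 km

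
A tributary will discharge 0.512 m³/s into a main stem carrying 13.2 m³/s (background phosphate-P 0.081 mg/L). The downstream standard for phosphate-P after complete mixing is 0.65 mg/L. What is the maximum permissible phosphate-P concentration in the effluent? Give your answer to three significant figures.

15.3 mg/L

At the limit, (Qr·Cr + Qe·Cₑ)/(Qr + Qe) = 0.65:
Cₑ = (13.71·0.65 − 13.20·0.08100) / 0.5120 = 15.32 mg/L.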